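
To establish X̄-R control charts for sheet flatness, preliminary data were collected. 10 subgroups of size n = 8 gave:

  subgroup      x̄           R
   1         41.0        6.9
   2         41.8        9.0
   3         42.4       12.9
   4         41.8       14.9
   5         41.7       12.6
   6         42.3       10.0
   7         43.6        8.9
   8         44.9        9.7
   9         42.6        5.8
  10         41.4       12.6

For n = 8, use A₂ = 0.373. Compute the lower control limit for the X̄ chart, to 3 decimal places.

X̄̄ = (41.0 + 41.8 + 42.4 + 41.8 + 41.7 + 42.3 + 43.6 + 44.9 + 42.6 + 41.4) / 10 = 423.5000 / 10 = 42.3500
R̄ = (6.9 + 9.0 + 12.9 + 14.9 + 12.6 + 10.0 + 8.9 + 9.7 + 5.8 + 12.6) / 10 = 103.3000 / 10 = 10.3300
LCL = X̄̄ − A₂·R̄ = 42.3500 − 0.373 × 10.3300 = 38.4969

38.497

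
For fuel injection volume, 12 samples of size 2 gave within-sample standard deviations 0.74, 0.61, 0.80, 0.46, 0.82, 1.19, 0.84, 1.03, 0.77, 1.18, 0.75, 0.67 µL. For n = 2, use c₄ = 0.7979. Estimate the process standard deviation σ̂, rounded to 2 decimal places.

s̄ = (0.74 + 0.61 + 0.80 + 0.46 + 0.82 + 1.19 + 0.84 + 1.03 + 0.77 + 1.18 + 0.75 + 0.67) / 12 = 0.8217
σ̂ = s̄ / c₄ = 0.8217 / 0.7979 = 1.0298

1.03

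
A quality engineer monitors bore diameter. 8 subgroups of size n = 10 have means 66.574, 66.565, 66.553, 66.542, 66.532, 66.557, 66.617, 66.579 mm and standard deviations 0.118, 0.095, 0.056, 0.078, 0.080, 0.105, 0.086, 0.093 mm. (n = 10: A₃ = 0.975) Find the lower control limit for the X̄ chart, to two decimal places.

66.48

X̄̄ = (66.574 + 66.565 + 66.553 + 66.542 + 66.532 + 66.557 + 66.617 + 66.579) / 8 = 66.5649
s̄ = (0.118 + 0.095 + 0.056 + 0.078 + 0.080 + 0.105 + 0.086 + 0.093) / 8 = 0.0889
LCL = X̄̄ − A₃·s̄ = 66.5649 − 0.975 × 0.0889 = 66.4782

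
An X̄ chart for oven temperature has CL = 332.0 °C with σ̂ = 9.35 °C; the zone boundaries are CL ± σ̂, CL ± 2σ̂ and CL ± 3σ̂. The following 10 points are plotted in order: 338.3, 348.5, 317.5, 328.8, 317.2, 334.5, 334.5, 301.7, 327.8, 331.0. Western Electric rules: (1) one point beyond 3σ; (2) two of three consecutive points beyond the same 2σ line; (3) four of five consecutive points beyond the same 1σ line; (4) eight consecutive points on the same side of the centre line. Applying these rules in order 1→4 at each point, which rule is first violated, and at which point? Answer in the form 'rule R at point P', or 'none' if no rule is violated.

rule 1 at point 8

Zone of each point (C = within 1σ̂, B = 1σ̂–2σ̂, A = 2σ̂–3σ̂, * = beyond 3σ̂; sign = side of CL): 1:+C, 2:+B, 3:-B, 4:-C, 5:-B, 6:+C, 7:+C, 8:-*, 9:-C, 10:-C
Rule 1 (one point beyond the 3σ limits) is satisfied at point 8.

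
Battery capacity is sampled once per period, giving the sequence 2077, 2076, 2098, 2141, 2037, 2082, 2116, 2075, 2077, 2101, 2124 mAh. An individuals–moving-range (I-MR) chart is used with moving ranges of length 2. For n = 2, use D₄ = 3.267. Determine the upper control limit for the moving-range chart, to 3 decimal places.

Moving ranges: 1, 22, 43, 104, 45, 34, 41, 2, 24, 23; M̄R̄ = 339.0000 / 10 = 33.9000
UCL_MR = D₄·M̄R̄ = 3.267 × 33.9000 = 110.7513

110.751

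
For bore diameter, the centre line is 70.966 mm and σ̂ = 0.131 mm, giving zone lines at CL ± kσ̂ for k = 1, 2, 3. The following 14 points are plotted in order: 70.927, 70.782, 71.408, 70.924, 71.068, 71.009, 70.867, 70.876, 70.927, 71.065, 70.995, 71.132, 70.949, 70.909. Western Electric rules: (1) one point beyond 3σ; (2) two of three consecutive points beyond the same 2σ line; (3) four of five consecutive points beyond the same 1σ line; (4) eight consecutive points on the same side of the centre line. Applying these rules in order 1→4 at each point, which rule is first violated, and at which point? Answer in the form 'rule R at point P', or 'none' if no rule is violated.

rule 1 at point 3

Zone of each point (C = within 1σ̂, B = 1σ̂–2σ̂, A = 2σ̂–3σ̂, * = beyond 3σ̂; sign = side of CL): 1:-C, 2:-B, 3:+*, 4:-C, 5:+C, 6:+C, 7:-C, 8:-C, 9:-C, 10:+C, 11:+C, 12:+B, 13:-C, 14:-C
Rule 1 (one point beyond the 3σ limits) is satisfied at point 3.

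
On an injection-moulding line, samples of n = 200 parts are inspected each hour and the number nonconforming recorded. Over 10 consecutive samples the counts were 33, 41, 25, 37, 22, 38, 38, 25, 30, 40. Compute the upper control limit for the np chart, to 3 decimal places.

48.629

p̄ = Σdᵢ / (k·n) = 329 / (10 × 200) = 0.16450
UCL = np̄ + 3·√(np̄(1−p̄)) = 32.9000 + 3 × √(32.9000×0.83550) = 32.9000 + 3 × 5.2429 = 48.6287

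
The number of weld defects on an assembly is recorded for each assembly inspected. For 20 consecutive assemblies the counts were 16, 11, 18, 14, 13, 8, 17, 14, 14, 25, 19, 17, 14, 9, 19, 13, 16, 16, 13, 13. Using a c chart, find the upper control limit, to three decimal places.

c̄ = (16 + 11 + 18 + 14 + 13 + 8 + 17 + 14 + 14 + 25 + 19 + 17 + 14 + 9 + 19 + 13 + 16 + 16 + 13 + 13) / 20 = 299 / 20 = 14.9500
UCL = c̄ + 3√c̄ = 14.9500 + 3 × √14.9500 = 14.9500 + 3 × 3.8665 = 26.5496

26.550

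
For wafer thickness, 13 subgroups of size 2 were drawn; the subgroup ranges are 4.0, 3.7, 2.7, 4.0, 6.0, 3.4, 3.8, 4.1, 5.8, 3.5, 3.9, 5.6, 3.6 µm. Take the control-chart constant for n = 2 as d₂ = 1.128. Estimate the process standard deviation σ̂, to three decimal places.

R̄ = (4.0 + 3.7 + 2.7 + 4.0 + 6.0 + 3.4 + 3.8 + 4.1 + 5.8 + 3.5 + 3.9 + 5.6 + 3.6) / 13 = 4.1615
σ̂ = R̄ / d₂ = 4.1615 / 1.128 = 3.6893

3.689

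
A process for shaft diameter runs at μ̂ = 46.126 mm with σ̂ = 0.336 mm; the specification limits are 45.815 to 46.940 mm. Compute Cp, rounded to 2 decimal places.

Cp = (USL − LSL) / (6σ̂) = (46.940 − 45.815) / (6 × 0.336) = 1.1250 / 2.0160 = 0.5580

0.56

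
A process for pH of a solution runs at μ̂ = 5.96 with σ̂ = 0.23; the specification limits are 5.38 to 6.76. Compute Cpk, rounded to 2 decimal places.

0.84

Cpu = (USL − μ̂) / (3σ̂) = (6.76 − 5.96) / (3 × 0.23) = 1.1594; Cpl = (μ̂ − LSL) / (3σ̂) = (5.96 − 5.38) / (3 × 0.23) = 0.8406; Cpk = min(Cpu, Cpl) = 0.8406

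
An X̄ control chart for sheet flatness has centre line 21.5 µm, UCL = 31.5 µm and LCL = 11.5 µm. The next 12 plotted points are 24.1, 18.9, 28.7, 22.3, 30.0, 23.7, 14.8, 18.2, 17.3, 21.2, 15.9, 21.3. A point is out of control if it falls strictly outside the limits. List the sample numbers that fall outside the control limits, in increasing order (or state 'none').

none

All 12 points lie within [11.5, 31.5].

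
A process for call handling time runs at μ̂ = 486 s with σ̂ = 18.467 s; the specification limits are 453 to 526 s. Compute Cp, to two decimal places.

Cp = (USL − LSL) / (6σ̂) = (526 − 453) / (6 × 18.467) = 73.0000 / 110.8020 = 0.6588

0.66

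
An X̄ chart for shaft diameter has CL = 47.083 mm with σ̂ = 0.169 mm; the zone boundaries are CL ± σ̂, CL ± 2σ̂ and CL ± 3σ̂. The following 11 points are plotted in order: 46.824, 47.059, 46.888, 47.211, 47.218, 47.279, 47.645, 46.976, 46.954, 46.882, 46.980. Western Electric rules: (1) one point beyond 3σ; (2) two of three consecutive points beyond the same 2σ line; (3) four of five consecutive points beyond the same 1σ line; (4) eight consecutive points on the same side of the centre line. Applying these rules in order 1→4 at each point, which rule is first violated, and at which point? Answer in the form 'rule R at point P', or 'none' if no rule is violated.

rule 1 at point 7

Zone of each point (C = within 1σ̂, B = 1σ̂–2σ̂, A = 2σ̂–3σ̂, * = beyond 3σ̂; sign = side of CL): 1:-B, 2:-C, 3:-B, 4:+C, 5:+C, 6:+B, 7:+*, 8:-C, 9:-C, 10:-B, 11:-C
Rule 1 (one point beyond the 3σ limits) is satisfied at point 7.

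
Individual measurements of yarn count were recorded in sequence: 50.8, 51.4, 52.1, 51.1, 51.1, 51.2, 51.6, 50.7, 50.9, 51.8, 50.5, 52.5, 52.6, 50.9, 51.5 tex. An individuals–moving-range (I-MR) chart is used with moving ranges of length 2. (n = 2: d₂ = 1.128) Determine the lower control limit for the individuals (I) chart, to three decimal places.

X̄ = (50.8 + 51.4 + 52.1 + 51.1 + 51.1 + 51.2 + 51.6 + 50.7 + 50.9 + 51.8 + 50.5 + 52.5 + 52.6 + 50.9 + 51.5) / 15 = 51.3800
Moving ranges: 0.6, 0.7, 1.0, 0.0, 0.1, 0.4, 0.9, 0.2, 0.9, 1.3, 2.0, 0.1, 1.7, 0.6; M̄R̄ = 10.5000 / 14 = 0.7500
LCL = X̄ − 3·M̄R̄/d₂ = 51.3800 − 3 × 0.7500 / 1.128 = 49.3853

49.385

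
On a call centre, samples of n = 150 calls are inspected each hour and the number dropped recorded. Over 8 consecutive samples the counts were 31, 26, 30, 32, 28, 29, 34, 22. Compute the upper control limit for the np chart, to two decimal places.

43.51

p̄ = Σdᵢ / (k·n) = 232 / (8 × 150) = 0.19333
UCL = np̄ + 3·√(np̄(1−p̄)) = 29.0000 + 3 × √(29.0000×0.80667) = 29.0000 + 3 × 4.8367 = 43.5100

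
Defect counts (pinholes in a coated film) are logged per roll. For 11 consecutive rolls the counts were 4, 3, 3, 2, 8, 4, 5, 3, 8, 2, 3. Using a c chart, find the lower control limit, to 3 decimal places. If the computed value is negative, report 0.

c̄ = (4 + 3 + 3 + 2 + 8 + 4 + 5 + 3 + 8 + 2 + 3) / 11 = 45 / 11 = 4.0909
LCL = c̄ − 3√c̄ = 4.0909 − 3 × 2.0226 = -1.9769 → 0 (cannot be negative)

0.000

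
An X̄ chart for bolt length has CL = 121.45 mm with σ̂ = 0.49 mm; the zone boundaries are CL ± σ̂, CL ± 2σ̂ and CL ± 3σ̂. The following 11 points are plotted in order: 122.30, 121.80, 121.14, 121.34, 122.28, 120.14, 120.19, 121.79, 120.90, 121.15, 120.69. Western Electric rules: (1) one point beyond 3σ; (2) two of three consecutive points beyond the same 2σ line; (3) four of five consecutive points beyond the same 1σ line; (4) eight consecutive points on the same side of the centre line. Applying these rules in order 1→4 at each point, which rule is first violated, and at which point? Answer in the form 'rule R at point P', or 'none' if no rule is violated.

rule 2 at point 7

Zone of each point (C = within 1σ̂, B = 1σ̂–2σ̂, A = 2σ̂–3σ̂, * = beyond 3σ̂; sign = side of CL): 1:+B, 2:+C, 3:-C, 4:-C, 5:+B, 6:-A, 7:-A, 8:+C, 9:-B, 10:-C, 11:-B
Rule 2 (two of three consecutive points beyond the same 2σ limit) is satisfied at point 7.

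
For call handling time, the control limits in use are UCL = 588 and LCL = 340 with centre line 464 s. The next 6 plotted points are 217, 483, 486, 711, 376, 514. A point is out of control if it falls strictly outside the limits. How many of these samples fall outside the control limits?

Compare each point to [340, 588]: sample 1 = 217 < LCL; sample 4 = 711 > UCL.

2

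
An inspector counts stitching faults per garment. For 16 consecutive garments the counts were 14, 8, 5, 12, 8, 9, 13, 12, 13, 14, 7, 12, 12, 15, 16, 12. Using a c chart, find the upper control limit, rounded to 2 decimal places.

c̄ = (14 + 8 + 5 + 12 + 8 + 9 + 13 + 12 + 13 + 14 + 7 + 12 + 12 + 15 + 16 + 12) / 16 = 182 / 16 = 11.3750
UCL = c̄ + 3√c̄ = 11.3750 + 3 × √11.3750 = 11.3750 + 3 × 3.3727 = 21.4931

21.49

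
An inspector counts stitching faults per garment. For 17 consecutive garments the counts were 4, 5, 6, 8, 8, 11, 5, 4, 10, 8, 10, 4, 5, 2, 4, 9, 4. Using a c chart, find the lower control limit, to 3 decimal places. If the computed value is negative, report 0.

c̄ = (4 + 5 + 6 + 8 + 8 + 11 + 5 + 4 + 10 + 8 + 10 + 4 + 5 + 2 + 4 + 9 + 4) / 17 = 107 / 17 = 6.2941
LCL = c̄ − 3√c̄ = 6.2941 − 3 × 2.5088 = -1.2323 → 0 (cannot be negative)

0.000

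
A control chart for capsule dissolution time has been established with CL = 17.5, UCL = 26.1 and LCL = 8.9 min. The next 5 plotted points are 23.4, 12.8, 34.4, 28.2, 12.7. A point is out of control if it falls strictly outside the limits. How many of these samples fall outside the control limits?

2

Compare each point to [8.9, 26.1]: sample 3 = 34.4 > UCL; sample 4 = 28.2 > UCL.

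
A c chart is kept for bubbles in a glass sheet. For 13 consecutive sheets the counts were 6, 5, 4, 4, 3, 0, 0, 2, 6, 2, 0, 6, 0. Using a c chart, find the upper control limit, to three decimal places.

c̄ = (6 + 5 + 4 + 4 + 3 + 0 + 0 + 2 + 6 + 2 + 0 + 6 + 0) / 13 = 38 / 13 = 2.9231
UCL = c̄ + 3√c̄ = 2.9231 + 3 × √2.9231 = 2.9231 + 3 × 1.7097 = 8.0522

8.052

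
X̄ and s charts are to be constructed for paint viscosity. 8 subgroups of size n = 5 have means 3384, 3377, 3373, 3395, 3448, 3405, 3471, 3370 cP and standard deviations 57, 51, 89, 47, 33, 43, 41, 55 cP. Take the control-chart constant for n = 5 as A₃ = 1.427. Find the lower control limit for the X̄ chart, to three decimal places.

X̄̄ = (3384 + 3377 + 3373 + 3395 + 3448 + 3405 + 3471 + 3370) / 8 = 3402.8750
s̄ = (57 + 51 + 89 + 47 + 33 + 43 + 41 + 55) / 8 = 52.0000
LCL = X̄̄ − A₃·s̄ = 3402.8750 − 1.427 × 52.0000 = 3328.6710

3328.671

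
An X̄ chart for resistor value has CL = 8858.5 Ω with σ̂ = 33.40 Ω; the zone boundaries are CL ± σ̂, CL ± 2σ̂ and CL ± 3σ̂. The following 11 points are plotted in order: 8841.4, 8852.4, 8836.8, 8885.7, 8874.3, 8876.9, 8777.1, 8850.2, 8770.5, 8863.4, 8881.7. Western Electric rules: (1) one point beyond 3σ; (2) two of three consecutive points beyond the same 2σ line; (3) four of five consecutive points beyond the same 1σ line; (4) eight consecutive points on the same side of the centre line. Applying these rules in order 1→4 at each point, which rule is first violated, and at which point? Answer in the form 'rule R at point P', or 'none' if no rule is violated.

Zone of each point (C = within 1σ̂, B = 1σ̂–2σ̂, A = 2σ̂–3σ̂, * = beyond 3σ̂; sign = side of CL): 1:-C, 2:-C, 3:-C, 4:+C, 5:+C, 6:+C, 7:-A, 8:-C, 9:-A, 10:+C, 11:+C
Rule 2 (two of three consecutive points beyond the same 2σ limit) is satisfied at point 9.

rule 2 at point 9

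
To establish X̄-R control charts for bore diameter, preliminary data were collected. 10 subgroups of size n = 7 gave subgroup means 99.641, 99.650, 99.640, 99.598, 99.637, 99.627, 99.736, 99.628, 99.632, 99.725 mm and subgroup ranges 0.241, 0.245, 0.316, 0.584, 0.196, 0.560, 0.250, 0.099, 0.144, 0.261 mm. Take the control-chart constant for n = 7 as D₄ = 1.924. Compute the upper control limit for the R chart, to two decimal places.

R̄ = (0.241 + 0.245 + 0.316 + 0.584 + 0.196 + 0.560 + 0.250 + 0.099 + 0.144 + 0.261) / 10 = 2.8960 / 10 = 0.2896
UCL_R = D₄·R̄ = 1.924 × 0.2896 = 0.5572

0.56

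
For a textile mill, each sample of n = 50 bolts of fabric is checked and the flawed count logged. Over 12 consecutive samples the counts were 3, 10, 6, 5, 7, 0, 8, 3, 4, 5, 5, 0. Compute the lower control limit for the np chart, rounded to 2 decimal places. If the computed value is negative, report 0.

0.00

p̄ = Σdᵢ / (k·n) = 56 / (12 × 50) = 0.09333
LCL = np̄ − 3·√(np̄(1−p̄)) = 4.6667 − 3 × 2.0570 = -1.5042 → 0 (negative, so LCL = 0)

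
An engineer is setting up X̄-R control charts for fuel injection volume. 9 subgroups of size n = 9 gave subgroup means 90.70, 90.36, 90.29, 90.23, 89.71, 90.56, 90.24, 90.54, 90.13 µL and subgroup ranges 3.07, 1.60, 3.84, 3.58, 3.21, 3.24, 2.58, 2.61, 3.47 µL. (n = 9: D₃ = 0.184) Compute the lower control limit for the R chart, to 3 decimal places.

R̄ = (3.07 + 1.60 + 3.84 + 3.58 + 3.21 + 3.24 + 2.58 + 2.61 + 3.47) / 9 = 27.2000 / 9 = 3.0222
LCL_R = D₃·R̄ = 0.184 × 3.0222 = 0.5561

0.556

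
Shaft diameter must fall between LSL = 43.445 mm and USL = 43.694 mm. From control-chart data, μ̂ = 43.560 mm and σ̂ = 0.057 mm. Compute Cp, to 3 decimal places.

0.728

Cp = (USL − LSL) / (6σ̂) = (43.694 − 43.445) / (6 × 0.057) = 0.2490 / 0.3420 = 0.7281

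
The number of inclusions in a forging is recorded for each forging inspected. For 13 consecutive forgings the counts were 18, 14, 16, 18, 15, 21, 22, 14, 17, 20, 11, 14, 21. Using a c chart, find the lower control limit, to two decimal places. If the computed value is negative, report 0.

c̄ = (18 + 14 + 16 + 18 + 15 + 21 + 22 + 14 + 17 + 20 + 11 + 14 + 21) / 13 = 221 / 13 = 17.0000
LCL = c̄ − 3√c̄ = 17.0000 − 3 × 4.1231 = 4.6307

4.63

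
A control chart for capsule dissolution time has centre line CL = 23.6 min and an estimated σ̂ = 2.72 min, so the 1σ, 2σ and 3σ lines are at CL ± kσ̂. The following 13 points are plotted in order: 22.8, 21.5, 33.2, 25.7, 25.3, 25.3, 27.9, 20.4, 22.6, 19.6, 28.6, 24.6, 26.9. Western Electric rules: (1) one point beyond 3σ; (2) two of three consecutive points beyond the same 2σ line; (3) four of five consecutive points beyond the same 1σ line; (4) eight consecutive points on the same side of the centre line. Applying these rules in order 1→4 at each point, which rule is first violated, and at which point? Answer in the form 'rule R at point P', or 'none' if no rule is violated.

rule 1 at point 3

Zone of each point (C = within 1σ̂, B = 1σ̂–2σ̂, A = 2σ̂–3σ̂, * = beyond 3σ̂; sign = side of CL): 1:-C, 2:-C, 3:+*, 4:+C, 5:+C, 6:+C, 7:+B, 8:-B, 9:-C, 10:-B, 11:+B, 12:+C, 13:+B
Rule 1 (one point beyond the 3σ limits) is satisfied at point 3.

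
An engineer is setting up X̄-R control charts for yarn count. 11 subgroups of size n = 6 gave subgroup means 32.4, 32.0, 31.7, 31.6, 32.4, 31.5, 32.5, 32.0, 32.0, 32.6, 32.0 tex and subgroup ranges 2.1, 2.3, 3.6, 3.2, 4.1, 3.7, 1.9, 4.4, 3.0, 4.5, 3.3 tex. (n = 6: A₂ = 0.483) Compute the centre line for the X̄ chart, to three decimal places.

32.064

X̄̄ = (32.4 + 32.0 + 31.7 + 31.6 + 32.4 + 31.5 + 32.5 + 32.0 + 32.0 + 32.6 + 32.0) / 11 = 352.7000 / 11 = 32.0636
CL = X̄̄ = 32.0636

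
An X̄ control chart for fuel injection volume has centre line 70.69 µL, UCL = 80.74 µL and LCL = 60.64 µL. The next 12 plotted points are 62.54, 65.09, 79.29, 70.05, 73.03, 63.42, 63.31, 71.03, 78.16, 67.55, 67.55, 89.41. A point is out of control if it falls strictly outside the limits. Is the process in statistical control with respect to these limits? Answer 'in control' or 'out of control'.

out of control

Compare each point to [60.64, 80.74]: sample 12 = 89.41 > UCL.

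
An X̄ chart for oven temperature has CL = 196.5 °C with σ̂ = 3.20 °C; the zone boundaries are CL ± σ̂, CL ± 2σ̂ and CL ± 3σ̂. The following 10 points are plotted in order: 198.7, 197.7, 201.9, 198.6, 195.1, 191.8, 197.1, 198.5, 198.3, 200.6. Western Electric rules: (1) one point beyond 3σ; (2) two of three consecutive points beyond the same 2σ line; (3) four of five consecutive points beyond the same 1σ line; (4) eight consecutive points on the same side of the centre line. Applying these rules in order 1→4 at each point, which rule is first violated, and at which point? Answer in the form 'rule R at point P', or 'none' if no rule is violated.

Zone of each point (C = within 1σ̂, B = 1σ̂–2σ̂, A = 2σ̂–3σ̂, * = beyond 3σ̂; sign = side of CL): 1:+C, 2:+C, 3:+B, 4:+C, 5:-C, 6:-B, 7:+C, 8:+C, 9:+C, 10:+B
No rule fires across all 10 points.

none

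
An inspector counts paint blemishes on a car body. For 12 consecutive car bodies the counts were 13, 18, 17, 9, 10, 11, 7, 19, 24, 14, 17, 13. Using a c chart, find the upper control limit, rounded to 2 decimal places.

c̄ = (13 + 18 + 17 + 9 + 10 + 11 + 7 + 19 + 24 + 14 + 17 + 13) / 12 = 172 / 12 = 14.3333
UCL = c̄ + 3√c̄ = 14.3333 + 3 × √14.3333 = 14.3333 + 3 × 3.7859 = 25.6912

25.69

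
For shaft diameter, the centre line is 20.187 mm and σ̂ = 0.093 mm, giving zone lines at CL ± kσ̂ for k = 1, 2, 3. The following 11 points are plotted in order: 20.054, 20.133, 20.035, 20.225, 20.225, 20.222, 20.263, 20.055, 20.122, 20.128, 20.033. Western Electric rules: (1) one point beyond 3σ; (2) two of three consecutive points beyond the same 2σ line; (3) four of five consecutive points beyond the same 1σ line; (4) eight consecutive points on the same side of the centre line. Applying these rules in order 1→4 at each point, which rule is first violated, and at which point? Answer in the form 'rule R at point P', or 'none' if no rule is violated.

none

Zone of each point (C = within 1σ̂, B = 1σ̂–2σ̂, A = 2σ̂–3σ̂, * = beyond 3σ̂; sign = side of CL): 1:-B, 2:-C, 3:-B, 4:+C, 5:+C, 6:+C, 7:+C, 8:-B, 9:-C, 10:-C, 11:-B
No rule fires across all 11 points.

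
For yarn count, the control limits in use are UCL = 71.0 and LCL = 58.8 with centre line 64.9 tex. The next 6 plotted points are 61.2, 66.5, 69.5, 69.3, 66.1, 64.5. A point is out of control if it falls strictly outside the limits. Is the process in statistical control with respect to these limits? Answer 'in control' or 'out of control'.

All 6 points lie within [58.8, 71.0].

in control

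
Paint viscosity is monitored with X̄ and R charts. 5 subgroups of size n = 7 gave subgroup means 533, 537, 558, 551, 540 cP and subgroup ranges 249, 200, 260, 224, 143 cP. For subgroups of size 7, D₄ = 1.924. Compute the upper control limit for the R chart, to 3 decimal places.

R̄ = (249 + 200 + 260 + 224 + 143) / 5 = 1076.0000 / 5 = 215.2000
UCL_R = D₄·R̄ = 1.924 × 215.2000 = 414.0448

414.045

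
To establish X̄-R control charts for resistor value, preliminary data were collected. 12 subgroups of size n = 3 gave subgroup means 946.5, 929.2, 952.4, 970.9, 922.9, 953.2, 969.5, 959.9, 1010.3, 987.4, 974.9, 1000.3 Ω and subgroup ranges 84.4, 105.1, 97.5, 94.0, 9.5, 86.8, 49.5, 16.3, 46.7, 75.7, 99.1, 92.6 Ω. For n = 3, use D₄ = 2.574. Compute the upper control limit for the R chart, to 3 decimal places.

R̄ = (84.4 + 105.1 + 97.5 + 94.0 + 9.5 + 86.8 + 49.5 + 16.3 + 46.7 + 75.7 + 99.1 + 92.6) / 12 = 857.2000 / 12 = 71.4333
UCL_R = D₄·R̄ = 2.574 × 71.4333 = 183.8694

183.869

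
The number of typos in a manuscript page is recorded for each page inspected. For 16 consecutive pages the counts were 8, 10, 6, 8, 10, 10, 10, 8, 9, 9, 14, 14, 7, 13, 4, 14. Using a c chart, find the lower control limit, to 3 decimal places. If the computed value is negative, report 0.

c̄ = (8 + 10 + 6 + 8 + 10 + 10 + 10 + 8 + 9 + 9 + 14 + 14 + 7 + 13 + 4 + 14) / 16 = 154 / 16 = 9.6250
LCL = c̄ − 3√c̄ = 9.6250 − 3 × 3.1024 = 0.3177

0.318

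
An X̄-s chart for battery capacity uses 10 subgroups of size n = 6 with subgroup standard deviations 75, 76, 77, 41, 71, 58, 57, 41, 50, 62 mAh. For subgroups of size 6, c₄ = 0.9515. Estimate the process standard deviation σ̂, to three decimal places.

s̄ = (75 + 76 + 77 + 41 + 71 + 58 + 57 + 41 + 50 + 62) / 10 = 60.8000
σ̂ = s̄ / c₄ = 60.8000 / 0.9515 = 63.8991

63.899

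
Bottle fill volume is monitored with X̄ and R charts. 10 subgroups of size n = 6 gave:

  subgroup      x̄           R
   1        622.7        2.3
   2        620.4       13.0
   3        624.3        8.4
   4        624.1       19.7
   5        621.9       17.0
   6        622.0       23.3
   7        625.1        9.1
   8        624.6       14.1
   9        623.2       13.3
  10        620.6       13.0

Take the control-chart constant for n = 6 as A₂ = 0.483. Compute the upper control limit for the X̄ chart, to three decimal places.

X̄̄ = (622.7 + 620.4 + 624.3 + 624.1 + 621.9 + 622.0 + 625.1 + 624.6 + 623.2 + 620.6) / 10 = 6228.9000 / 10 = 622.8900
R̄ = (2.3 + 13.0 + 8.4 + 19.7 + 17.0 + 23.3 + 9.1 + 14.1 + 13.3 + 13.0) / 10 = 133.2000 / 10 = 13.3200
UCL = X̄̄ + A₂·R̄ = 622.8900 + 0.483 × 13.3200 = 629.3236

629.324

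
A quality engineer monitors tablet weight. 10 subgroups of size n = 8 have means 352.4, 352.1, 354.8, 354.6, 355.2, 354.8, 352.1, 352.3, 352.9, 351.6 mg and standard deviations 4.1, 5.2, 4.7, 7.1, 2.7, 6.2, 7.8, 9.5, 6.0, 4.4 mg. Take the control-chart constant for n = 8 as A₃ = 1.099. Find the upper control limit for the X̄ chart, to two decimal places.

359.62

X̄̄ = (352.4 + 352.1 + 354.8 + 354.6 + 355.2 + 354.8 + 352.1 + 352.3 + 352.9 + 351.6) / 10 = 353.2800
s̄ = (4.1 + 5.2 + 4.7 + 7.1 + 2.7 + 6.2 + 7.8 + 9.5 + 6.0 + 4.4) / 10 = 5.7700
UCL = X̄̄ + A₃·s̄ = 353.2800 + 1.099 × 5.7700 = 359.6212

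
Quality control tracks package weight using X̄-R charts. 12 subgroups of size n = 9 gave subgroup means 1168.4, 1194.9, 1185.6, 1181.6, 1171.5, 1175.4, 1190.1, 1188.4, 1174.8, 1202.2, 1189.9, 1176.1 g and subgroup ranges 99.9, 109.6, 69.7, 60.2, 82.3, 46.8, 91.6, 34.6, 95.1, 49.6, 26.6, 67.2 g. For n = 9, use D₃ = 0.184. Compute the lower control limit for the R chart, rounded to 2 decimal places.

12.78

R̄ = (99.9 + 109.6 + 69.7 + 60.2 + 82.3 + 46.8 + 91.6 + 34.6 + 95.1 + 49.6 + 26.6 + 67.2) / 12 = 833.2000 / 12 = 69.4333
LCL_R = D₃·R̄ = 0.184 × 69.4333 = 12.7757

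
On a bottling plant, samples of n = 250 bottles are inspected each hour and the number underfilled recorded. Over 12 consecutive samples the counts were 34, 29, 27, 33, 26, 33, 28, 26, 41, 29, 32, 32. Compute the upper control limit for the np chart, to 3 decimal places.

46.431

p̄ = Σdᵢ / (k·n) = 370 / (12 × 250) = 0.12333
UCL = np̄ + 3·√(np̄(1−p̄)) = 30.8333 + 3 × √(30.8333×0.87667) = 30.8333 + 3 × 5.1991 = 46.4306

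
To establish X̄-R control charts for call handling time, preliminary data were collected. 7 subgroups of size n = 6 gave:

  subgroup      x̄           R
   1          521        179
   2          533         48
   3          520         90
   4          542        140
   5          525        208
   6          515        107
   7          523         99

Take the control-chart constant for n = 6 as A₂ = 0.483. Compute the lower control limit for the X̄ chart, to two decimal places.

X̄̄ = (521 + 533 + 520 + 542 + 525 + 515 + 523) / 7 = 3679.0000 / 7 = 525.5714
R̄ = (179 + 48 + 90 + 140 + 208 + 107 + 99) / 7 = 871.0000 / 7 = 124.4286
LCL = X̄̄ − A₂·R̄ = 525.5714 − 0.483 × 124.4286 = 465.4724

465.47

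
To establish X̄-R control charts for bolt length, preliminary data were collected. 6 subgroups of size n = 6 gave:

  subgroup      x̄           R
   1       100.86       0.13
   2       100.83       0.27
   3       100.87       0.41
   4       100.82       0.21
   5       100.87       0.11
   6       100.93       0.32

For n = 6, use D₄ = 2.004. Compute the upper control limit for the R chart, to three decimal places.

R̄ = (0.13 + 0.27 + 0.41 + 0.21 + 0.11 + 0.32) / 6 = 1.4500 / 6 = 0.2417
UCL_R = D₄·R̄ = 2.004 × 0.2417 = 0.4843

0.484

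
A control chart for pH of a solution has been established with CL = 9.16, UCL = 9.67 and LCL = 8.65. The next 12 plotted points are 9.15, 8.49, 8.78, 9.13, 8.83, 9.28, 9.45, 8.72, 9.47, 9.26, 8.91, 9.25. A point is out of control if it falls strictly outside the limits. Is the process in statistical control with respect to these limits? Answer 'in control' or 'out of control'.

out of control

Compare each point to [8.65, 9.67]: sample 2 = 8.49 < LCL.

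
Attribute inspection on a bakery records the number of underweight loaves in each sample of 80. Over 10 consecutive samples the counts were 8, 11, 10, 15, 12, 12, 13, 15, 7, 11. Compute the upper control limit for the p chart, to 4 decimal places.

0.2597

p̄ = Σdᵢ / (k·n) = 114 / (10 × 80) = 0.14250
UCL = p̄ + 3·√(p̄(1−p̄)/n) = 0.14250 + 3 × √(0.14250×0.85750/80) = 0.14250 + 3 × 0.03908 = 0.25975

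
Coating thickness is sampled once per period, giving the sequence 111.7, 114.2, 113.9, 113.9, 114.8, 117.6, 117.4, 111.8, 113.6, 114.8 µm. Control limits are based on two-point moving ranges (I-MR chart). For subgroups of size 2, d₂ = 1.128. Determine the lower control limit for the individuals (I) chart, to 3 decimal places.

X̄ = (111.7 + 114.2 + 113.9 + 113.9 + 114.8 + 117.6 + 117.4 + 111.8 + 113.6 + 114.8) / 10 = 114.3700
Moving ranges: 2.5, 0.3, 0.0, 0.9, 2.8, 0.2, 5.6, 1.8, 1.2; M̄R̄ = 15.3000 / 9 = 1.7000
LCL = X̄ − 3·M̄R̄/d₂ = 114.3700 − 3 × 1.7000 / 1.128 = 109.8487

109.849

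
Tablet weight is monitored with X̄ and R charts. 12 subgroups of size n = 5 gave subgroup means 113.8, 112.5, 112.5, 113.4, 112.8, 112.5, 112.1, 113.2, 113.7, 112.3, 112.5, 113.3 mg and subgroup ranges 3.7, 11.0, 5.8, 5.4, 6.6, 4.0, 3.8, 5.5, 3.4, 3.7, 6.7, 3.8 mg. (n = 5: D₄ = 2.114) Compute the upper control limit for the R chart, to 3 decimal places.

11.169

R̄ = (3.7 + 11.0 + 5.8 + 5.4 + 6.6 + 4.0 + 3.8 + 5.5 + 3.4 + 3.7 + 6.7 + 3.8) / 12 = 63.4000 / 12 = 5.2833
UCL_R = D₄·R̄ = 2.114 × 5.2833 = 11.1690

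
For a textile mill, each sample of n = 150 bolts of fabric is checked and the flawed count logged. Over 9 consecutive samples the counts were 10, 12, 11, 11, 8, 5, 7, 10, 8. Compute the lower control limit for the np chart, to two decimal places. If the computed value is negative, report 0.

0.34

p̄ = Σdᵢ / (k·n) = 82 / (9 × 150) = 0.06074
LCL = np̄ − 3·√(np̄(1−p̄)) = 9.1111 − 3 × 2.9254 = 0.3350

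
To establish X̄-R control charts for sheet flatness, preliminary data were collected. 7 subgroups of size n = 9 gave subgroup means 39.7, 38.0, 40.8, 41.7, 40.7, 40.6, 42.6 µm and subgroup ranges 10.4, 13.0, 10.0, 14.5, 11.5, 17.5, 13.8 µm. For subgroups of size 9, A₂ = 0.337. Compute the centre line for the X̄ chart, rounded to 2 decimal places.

X̄̄ = (39.7 + 38.0 + 40.8 + 41.7 + 40.7 + 40.6 + 42.6) / 7 = 284.1000 / 7 = 40.5857
CL = X̄̄ = 40.5857

40.59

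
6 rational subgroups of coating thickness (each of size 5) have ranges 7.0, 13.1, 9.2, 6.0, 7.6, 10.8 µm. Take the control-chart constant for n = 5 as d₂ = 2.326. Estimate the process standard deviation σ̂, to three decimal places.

R̄ = (7.0 + 13.1 + 9.2 + 6.0 + 7.6 + 10.8) / 6 = 8.9500
σ̂ = R̄ / d₂ = 8.9500 / 2.326 = 3.8478

3.848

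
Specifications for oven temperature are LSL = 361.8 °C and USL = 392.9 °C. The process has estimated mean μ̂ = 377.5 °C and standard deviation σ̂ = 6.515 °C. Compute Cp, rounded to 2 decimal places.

Cp = (USL − LSL) / (6σ̂) = (392.9 − 361.8) / (6 × 6.515) = 31.1000 / 39.0900 = 0.7956

0.80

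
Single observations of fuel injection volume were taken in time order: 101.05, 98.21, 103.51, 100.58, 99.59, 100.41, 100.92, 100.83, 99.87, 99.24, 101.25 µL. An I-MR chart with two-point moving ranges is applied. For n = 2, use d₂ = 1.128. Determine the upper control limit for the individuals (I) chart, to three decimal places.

105.039

X̄ = (101.05 + 98.21 + 103.51 + 100.58 + 99.59 + 100.41 + 100.92 + 100.83 + 99.87 + 99.24 + 101.25) / 11 = 100.4964
Moving ranges: 2.84, 5.30, 2.93, 0.99, 0.82, 0.51, 0.09, 0.96, 0.63, 2.01; M̄R̄ = 17.0800 / 10 = 1.7080
UCL = X̄ + 3·M̄R̄/d₂ = 100.4964 + 3 × 1.7080 / 1.128 = 105.0389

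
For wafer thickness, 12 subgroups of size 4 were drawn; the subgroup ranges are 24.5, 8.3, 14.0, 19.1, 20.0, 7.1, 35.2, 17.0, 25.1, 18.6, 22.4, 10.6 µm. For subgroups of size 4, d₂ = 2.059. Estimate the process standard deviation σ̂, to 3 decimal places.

8.981

R̄ = (24.5 + 8.3 + 14.0 + 19.1 + 20.0 + 7.1 + 35.2 + 17.0 + 25.1 + 18.6 + 22.4 + 10.6) / 12 = 18.4917
σ̂ = R̄ / d₂ = 18.4917 / 2.059 = 8.9809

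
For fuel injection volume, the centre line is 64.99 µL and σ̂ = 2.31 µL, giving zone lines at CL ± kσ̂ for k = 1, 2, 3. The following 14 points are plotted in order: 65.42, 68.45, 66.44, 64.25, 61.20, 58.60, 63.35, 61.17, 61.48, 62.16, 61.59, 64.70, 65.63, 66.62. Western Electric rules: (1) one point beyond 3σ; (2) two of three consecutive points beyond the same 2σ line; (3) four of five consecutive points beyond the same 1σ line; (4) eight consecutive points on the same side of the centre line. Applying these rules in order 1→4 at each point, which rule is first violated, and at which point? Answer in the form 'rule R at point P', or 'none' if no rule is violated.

Zone of each point (C = within 1σ̂, B = 1σ̂–2σ̂, A = 2σ̂–3σ̂, * = beyond 3σ̂; sign = side of CL): 1:+C, 2:+B, 3:+C, 4:-C, 5:-B, 6:-A, 7:-C, 8:-B, 9:-B, 10:-B, 11:-B, 12:-C, 13:+C, 14:+C
Rule 3 (four of five consecutive points beyond the same 1σ limit) is satisfied at point 9.

rule 3 at point 9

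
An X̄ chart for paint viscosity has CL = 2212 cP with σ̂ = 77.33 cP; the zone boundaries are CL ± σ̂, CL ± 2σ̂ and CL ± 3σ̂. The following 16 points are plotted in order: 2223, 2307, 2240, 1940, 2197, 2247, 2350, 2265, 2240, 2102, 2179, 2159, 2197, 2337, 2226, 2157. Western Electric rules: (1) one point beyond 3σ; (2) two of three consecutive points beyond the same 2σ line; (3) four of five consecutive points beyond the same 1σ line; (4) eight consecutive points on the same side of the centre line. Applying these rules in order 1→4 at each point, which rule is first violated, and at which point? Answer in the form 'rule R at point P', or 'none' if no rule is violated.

Zone of each point (C = within 1σ̂, B = 1σ̂–2σ̂, A = 2σ̂–3σ̂, * = beyond 3σ̂; sign = side of CL): 1:+C, 2:+B, 3:+C, 4:-*, 5:-C, 6:+C, 7:+B, 8:+C, 9:+C, 10:-B, 11:-C, 12:-C, 13:-C, 14:+B, 15:+C, 16:-C
Rule 1 (one point beyond the 3σ limits) is satisfied at point 4.

rule 1 at point 4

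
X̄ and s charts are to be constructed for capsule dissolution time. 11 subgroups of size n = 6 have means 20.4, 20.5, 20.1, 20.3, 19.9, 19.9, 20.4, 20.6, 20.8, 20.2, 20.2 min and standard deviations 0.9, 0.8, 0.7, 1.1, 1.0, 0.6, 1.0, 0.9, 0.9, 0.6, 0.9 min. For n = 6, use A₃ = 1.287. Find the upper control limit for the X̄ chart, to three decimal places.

X̄̄ = (20.4 + 20.5 + 20.1 + 20.3 + 19.9 + 19.9 + 20.4 + 20.6 + 20.8 + 20.2 + 20.2) / 11 = 20.3000
s̄ = (0.9 + 0.8 + 0.7 + 1.1 + 1.0 + 0.6 + 1.0 + 0.9 + 0.9 + 0.6 + 0.9) / 11 = 0.8545
UCL = X̄̄ + A₃·s̄ = 20.3000 + 1.287 × 0.8545 = 21.3998

21.400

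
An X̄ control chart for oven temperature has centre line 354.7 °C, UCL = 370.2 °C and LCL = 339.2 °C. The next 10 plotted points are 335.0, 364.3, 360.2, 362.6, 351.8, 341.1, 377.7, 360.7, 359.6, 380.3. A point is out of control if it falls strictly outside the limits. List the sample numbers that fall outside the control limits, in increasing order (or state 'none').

Compare each point to [339.2, 370.2]: sample 1 = 335.0 < LCL; sample 7 = 377.7 > UCL; sample 10 = 380.3 > UCL.

1, 7, 10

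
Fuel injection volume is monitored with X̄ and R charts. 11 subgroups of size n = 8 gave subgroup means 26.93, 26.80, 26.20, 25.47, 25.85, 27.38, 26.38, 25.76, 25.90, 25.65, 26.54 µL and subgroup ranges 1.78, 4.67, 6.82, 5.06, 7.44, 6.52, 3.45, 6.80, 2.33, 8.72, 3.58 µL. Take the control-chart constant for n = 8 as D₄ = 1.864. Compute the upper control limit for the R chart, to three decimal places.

R̄ = (1.78 + 4.67 + 6.82 + 5.06 + 7.44 + 6.52 + 3.45 + 6.80 + 2.33 + 8.72 + 3.58) / 11 = 57.1700 / 11 = 5.1973
UCL_R = D₄·R̄ = 1.864 × 5.1973 = 9.6877

9.688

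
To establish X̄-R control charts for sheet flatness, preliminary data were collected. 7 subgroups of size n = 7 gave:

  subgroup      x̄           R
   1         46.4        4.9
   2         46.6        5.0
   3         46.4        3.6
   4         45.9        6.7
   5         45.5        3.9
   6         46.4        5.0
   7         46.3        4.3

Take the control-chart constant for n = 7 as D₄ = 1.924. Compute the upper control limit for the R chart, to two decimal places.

9.18

R̄ = (4.9 + 5.0 + 3.6 + 6.7 + 3.9 + 5.0 + 4.3) / 7 = 33.4000 / 7 = 4.7714
UCL_R = D₄·R̄ = 1.924 × 4.7714 = 9.1802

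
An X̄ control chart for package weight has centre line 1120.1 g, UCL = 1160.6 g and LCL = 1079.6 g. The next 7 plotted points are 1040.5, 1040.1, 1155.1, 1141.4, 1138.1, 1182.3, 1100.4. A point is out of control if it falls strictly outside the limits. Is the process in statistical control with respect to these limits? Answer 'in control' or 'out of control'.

Compare each point to [1079.6, 1160.6]: sample 1 = 1040.5 < LCL; sample 2 = 1040.1 < LCL; sample 6 = 1182.3 > UCL.

out of control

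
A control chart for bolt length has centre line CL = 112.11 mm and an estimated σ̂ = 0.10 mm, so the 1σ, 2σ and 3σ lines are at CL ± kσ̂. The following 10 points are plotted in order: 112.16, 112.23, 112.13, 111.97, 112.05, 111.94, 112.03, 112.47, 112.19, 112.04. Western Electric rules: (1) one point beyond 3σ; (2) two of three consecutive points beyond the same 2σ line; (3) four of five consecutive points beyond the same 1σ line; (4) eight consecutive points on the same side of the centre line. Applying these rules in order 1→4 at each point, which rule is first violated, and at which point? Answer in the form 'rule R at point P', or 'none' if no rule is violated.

Zone of each point (C = within 1σ̂, B = 1σ̂–2σ̂, A = 2σ̂–3σ̂, * = beyond 3σ̂; sign = side of CL): 1:+C, 2:+B, 3:+C, 4:-B, 5:-C, 6:-B, 7:-C, 8:+*, 9:+C, 10:-C
Rule 1 (one point beyond the 3σ limits) is satisfied at point 8.

rule 1 at point 8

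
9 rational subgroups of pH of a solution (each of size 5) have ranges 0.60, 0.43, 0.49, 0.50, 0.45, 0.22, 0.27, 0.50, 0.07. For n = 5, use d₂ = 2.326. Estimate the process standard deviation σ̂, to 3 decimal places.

0.169

R̄ = (0.60 + 0.43 + 0.49 + 0.50 + 0.45 + 0.22 + 0.27 + 0.50 + 0.07) / 9 = 0.3922
σ̂ = R̄ / d₂ = 0.3922 / 2.326 = 0.1686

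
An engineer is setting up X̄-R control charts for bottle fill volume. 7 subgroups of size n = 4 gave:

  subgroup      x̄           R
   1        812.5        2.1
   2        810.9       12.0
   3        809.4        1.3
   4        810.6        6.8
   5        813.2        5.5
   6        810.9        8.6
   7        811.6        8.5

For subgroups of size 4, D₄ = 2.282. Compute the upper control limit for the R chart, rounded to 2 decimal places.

14.60

R̄ = (2.1 + 12.0 + 1.3 + 6.8 + 5.5 + 8.6 + 8.5) / 7 = 44.8000 / 7 = 6.4000
UCL_R = D₄·R̄ = 2.282 × 6.4000 = 14.6048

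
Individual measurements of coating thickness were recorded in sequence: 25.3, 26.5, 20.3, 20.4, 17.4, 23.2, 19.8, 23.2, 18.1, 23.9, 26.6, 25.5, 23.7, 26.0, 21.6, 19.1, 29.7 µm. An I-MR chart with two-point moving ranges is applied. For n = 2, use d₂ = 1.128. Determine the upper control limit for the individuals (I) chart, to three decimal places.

X̄ = (25.3 + 26.5 + 20.3 + 20.4 + 17.4 + 23.2 + 19.8 + 23.2 + 18.1 + 23.9 + 26.6 + 25.5 + 23.7 + 26.0 + 21.6 + 19.1 + 29.7) / 17 = 22.9588
Moving ranges: 1.2, 6.2, 0.1, 3.0, 5.8, 3.4, 3.4, 5.1, 5.8, 2.7, 1.1, 1.8, 2.3, 4.4, 2.5, 10.6; M̄R̄ = 59.4000 / 16 = 3.7125
UCL = X̄ + 3·M̄R̄/d₂ = 22.9588 + 3 × 3.7125 / 1.128 = 32.8325

32.832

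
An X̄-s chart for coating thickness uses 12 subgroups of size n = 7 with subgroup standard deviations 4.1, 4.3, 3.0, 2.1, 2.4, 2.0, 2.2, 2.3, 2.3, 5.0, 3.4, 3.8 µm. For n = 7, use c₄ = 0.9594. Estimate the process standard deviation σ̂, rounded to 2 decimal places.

3.21

s̄ = (4.1 + 4.3 + 3.0 + 2.1 + 2.4 + 2.0 + 2.2 + 2.3 + 2.3 + 5.0 + 3.4 + 3.8) / 12 = 3.0750
σ̂ = s̄ / c₄ = 3.0750 / 0.9594 = 3.2051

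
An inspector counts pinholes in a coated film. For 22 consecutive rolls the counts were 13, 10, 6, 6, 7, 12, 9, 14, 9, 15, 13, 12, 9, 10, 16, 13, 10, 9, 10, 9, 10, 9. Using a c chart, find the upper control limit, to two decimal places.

20.22

c̄ = (13 + 10 + 6 + 6 + 7 + 12 + 9 + 14 + 9 + 15 + 13 + 12 + 9 + 10 + 16 + 13 + 10 + 9 + 10 + 9 + 10 + 9) / 22 = 231 / 22 = 10.5000
UCL = c̄ + 3√c̄ = 10.5000 + 3 × √10.5000 = 10.5000 + 3 × 3.2404 = 20.2211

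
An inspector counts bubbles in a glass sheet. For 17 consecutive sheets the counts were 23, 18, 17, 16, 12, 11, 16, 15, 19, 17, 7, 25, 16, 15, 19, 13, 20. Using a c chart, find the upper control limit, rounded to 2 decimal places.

28.57

c̄ = (23 + 18 + 17 + 16 + 12 + 11 + 16 + 15 + 19 + 17 + 7 + 25 + 16 + 15 + 19 + 13 + 20) / 17 = 279 / 17 = 16.4118
UCL = c̄ + 3√c̄ = 16.4118 + 3 × √16.4118 = 16.4118 + 3 × 4.0511 = 28.5652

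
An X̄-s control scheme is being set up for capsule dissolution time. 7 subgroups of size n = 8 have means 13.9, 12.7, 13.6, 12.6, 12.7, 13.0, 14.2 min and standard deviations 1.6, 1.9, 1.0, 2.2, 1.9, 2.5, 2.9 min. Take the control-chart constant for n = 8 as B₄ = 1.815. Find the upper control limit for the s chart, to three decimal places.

s̄ = (1.6 + 1.9 + 1.0 + 2.2 + 1.9 + 2.5 + 2.9) / 7 = 2.0000
UCL_s = B₄·s̄ = 1.815 × 2.0000 = 3.6300

3.630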